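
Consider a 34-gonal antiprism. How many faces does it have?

70

An antiprism on an n-gon has two n-gon caps and 2n triangles: V = 2·34 = 68, E = 4·34 = 136, F = 2·34 + 2 = 70.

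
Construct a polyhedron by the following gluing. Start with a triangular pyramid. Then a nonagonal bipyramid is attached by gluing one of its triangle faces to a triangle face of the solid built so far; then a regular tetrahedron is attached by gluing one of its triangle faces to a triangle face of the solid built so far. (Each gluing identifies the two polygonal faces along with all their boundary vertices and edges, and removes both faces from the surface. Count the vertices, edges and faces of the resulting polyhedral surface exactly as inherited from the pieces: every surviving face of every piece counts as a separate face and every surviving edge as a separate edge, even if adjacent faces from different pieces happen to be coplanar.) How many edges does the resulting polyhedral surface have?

A triangular pyramid: V=4, E=6, F=4.
Attach a nonagonal bipyramid (V=11, E=27, F=18) along a 3-gon: merge 3 vertices and 3 edges, delete both glued faces → V=12, E=30, F=20.
Attach a regular tetrahedron (V=4, E=6, F=4) along a 3-gon: merge 3 vertices and 3 edges, delete both glued faces → V=13, E=33, F=22.
Check: V − E + F = 13 − 33 + 22 = 2.

33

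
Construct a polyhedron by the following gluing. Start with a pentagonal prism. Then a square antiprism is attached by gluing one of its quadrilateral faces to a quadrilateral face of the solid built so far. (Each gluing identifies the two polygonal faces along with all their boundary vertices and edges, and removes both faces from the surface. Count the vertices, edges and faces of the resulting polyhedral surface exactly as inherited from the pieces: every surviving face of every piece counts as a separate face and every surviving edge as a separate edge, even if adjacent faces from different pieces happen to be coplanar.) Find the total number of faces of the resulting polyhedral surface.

15

A pentagonal prism: V=10, E=15, F=7.
Attach a square antiprism (V=8, E=16, F=10) along a 4-gon: merge 4 vertices and 4 edges, delete both glued faces → V=14, E=27, F=15.
Check: V − E + F = 14 − 27 + 15 = 2.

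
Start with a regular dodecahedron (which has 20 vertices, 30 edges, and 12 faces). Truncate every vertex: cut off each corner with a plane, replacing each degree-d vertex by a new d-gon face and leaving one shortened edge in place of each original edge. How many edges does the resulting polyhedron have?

Truncation replaces each original edge-end by a new vertex, so V′ = 2E = 60.
Each original edge survives, and each old vertex of degree d contributes d new edges; summing degrees gives Σd = 2E, so E′ = E + 2E = 3E = 90.
Each original face survives and each original vertex becomes one new face: F′ = F + V = 32.

90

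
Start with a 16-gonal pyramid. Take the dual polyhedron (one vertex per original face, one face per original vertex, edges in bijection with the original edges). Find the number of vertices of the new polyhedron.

17

The base solid has V = 17, E = 32, F = 17.
The dual swaps V and F and preserves E: V′ = F = 17, E′ = E = 32, F′ = V = 17.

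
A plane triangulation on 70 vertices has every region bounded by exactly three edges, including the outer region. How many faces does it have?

136

In a plane triangulation 3F = 2E and V − E + F = 2, so F = 2V − 4 = 2·70 − 4 = 136.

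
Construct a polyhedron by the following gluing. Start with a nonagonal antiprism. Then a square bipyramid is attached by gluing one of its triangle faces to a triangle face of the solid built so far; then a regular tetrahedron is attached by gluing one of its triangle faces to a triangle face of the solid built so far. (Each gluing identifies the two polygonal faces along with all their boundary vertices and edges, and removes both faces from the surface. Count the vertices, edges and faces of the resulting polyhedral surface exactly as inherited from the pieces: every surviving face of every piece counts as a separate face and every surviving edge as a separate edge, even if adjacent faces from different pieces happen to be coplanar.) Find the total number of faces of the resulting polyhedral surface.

28

A nonagonal antiprism: V=18, E=36, F=20.
Attach a square bipyramid (V=6, E=12, F=8) along a 3-gon: merge 3 vertices and 3 edges, delete both glued faces → V=21, E=45, F=26.
Attach a regular tetrahedron (V=4, E=6, F=4) along a 3-gon: merge 3 vertices and 3 edges, delete both glued faces → V=22, E=48, F=28.
Check: V − E + F = 22 − 48 + 28 = 2.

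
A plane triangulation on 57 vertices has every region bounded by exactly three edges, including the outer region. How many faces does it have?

In a plane triangulation 3F = 2E and V − E + F = 2, so F = 2V − 4 = 2·57 − 4 = 110.

110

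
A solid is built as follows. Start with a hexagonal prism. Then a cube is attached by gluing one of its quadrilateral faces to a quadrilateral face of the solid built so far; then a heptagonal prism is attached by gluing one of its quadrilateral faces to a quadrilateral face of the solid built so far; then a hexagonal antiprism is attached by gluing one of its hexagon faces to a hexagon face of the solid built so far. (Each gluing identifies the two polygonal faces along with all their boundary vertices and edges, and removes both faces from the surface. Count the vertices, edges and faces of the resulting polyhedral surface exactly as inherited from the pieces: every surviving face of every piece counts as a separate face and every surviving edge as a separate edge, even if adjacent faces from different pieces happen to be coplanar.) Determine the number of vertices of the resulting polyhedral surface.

A hexagonal prism: V=12, E=18, F=8.
Attach a cube (V=8, E=12, F=6) along a 4-gon: merge 4 vertices and 4 edges, delete both glued faces → V=16, E=26, F=12.
Attach a heptagonal prism (V=14, E=21, F=9) along a 4-gon: merge 4 vertices and 4 edges, delete both glued faces → V=26, E=43, F=19.
Attach a hexagonal antiprism (V=12, E=24, F=14) along a 6-gon: merge 6 vertices and 6 edges, delete both glued faces → V=32, E=61, F=31.
Check: V − E + F = 32 − 61 + 31 = 2.

32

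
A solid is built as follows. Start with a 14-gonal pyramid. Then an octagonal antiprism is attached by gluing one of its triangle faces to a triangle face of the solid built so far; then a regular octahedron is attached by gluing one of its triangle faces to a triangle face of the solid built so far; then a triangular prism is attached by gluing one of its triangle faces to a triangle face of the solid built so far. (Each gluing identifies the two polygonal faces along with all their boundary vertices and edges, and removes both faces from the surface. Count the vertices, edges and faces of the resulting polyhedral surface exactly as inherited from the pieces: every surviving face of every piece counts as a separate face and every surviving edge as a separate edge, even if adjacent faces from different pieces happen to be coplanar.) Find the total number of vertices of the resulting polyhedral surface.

34

A 14-gonal pyramid: V=15, E=28, F=15.
Attach an octagonal antiprism (V=16, E=32, F=18) along a 3-gon: merge 3 vertices and 3 edges, delete both glued faces → V=28, E=57, F=31.
Attach a regular octahedron (V=6, E=12, F=8) along a 3-gon: merge 3 vertices and 3 edges, delete both glued faces → V=31, E=66, F=37.
Attach a triangular prism (V=6, E=9, F=5) along a 3-gon: merge 3 vertices and 3 edges, delete both glued faces → V=34, E=72, F=40.
Check: V − E + F = 34 − 72 + 40 = 2.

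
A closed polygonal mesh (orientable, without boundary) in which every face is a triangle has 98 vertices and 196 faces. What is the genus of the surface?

Every face is a triangle, so 2E = 3·196 = 588, giving E = 294.
χ = V − E + F = 98 − 294 + 196 = 0.
For a closed orientable surface χ = 2 − 2g, so g = (2 − (0))/2 = 1.

1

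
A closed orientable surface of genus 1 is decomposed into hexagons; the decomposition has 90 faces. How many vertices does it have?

χ = 2 − 2·1 = 0, and every face is a hexagon so 6F = 2E.
E = 6·90/2 = 270. Then V = 0 + E − F = 0 + 270 − 90 = 180.

180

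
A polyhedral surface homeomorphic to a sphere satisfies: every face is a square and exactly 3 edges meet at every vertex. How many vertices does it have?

Each face has 4 edges and each edge borders two faces, so 2E = 4F.
Each vertex has degree 3, so 3V = 2E and hence V = 4F/3.
Euler: V − E + F = 2 ⇒ (4F/3) − (4F/2) + F = 2.
Multiply by 6: (8 − 12 + 6)F = 12, i.e. 2F = 12.
So F = 6, E = 4·6/2 = 12, V = 4·6/3 = 8.

8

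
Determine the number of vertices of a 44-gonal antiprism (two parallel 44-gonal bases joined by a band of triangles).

88

An antiprism on an n-gon has two n-gon caps and 2n triangles: V = 2·44 = 88, E = 4·44 = 176, F = 2·44 + 2 = 90.
Check: V − E + F = 88 − 176 + 90 = 2.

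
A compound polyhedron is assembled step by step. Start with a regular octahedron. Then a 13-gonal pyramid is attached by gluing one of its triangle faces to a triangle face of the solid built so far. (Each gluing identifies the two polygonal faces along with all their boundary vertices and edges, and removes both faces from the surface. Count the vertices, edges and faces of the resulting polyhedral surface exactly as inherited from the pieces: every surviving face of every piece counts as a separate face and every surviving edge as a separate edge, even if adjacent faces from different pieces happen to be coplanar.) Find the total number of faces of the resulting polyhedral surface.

A regular octahedron: V=6, E=12, F=8.
Attach a 13-gonal pyramid (V=14, E=26, F=14) along a 3-gon: merge 3 vertices and 3 edges, delete both glued faces → V=17, E=35, F=20.
Check: V − E + F = 17 − 35 + 20 = 2.

20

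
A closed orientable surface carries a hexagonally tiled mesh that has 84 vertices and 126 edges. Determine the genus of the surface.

1

Every face is a hexagon and each edge borders two faces, so 6F = 2·126, giving F = 42.
χ = V − E + F = 84 − 126 + 42 = 0.
For a closed orientable surface χ = 2 − 2g, so g = (2 − (0))/2 = 1.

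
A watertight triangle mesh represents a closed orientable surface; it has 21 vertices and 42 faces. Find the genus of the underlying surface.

Every face is a triangle, so 2E = 3·42 = 126, giving E = 63.
χ = V − E + F = 21 − 63 + 42 = 0.
For a closed orientable surface χ = 2 − 2g, so g = (2 − (0))/2 = 1.

1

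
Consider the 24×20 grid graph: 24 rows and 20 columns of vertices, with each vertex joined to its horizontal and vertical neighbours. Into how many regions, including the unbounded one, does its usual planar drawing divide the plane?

The grid has V = 24·20 = 480 vertices and E = 24·19 + 20·23 = 916 edges.
F = 2 − V + E = 2 − 480 + 916 = 438.

438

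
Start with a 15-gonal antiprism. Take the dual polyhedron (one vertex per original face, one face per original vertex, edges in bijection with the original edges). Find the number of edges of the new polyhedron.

The base solid has V = 30, E = 60, F = 32.
The dual swaps V and F and preserves E: V′ = F = 32, E′ = E = 60, F′ = V = 30.

60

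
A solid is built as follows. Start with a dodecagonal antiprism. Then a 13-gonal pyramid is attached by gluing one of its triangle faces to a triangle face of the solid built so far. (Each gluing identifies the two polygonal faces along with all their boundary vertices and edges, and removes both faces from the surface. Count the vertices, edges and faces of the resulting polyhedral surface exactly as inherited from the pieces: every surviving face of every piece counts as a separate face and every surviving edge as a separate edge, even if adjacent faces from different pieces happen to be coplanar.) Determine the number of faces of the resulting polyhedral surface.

38

A dodecagonal antiprism: V=24, E=48, F=26.
Attach a 13-gonal pyramid (V=14, E=26, F=14) along a 3-gon: merge 3 vertices and 3 edges, delete both glued faces → V=35, E=71, F=38.
Check: V − E + F = 35 − 71 + 38 = 2.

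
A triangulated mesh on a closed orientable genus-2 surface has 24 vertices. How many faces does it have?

χ = 2 − 2·2 = -2, and every face is a triangle so 3F = 2E.
V − E + F = -2 with E = 3F/2 gives 24 − (3/2 − 1)·F = -2, so F = 52 and E = 78.

52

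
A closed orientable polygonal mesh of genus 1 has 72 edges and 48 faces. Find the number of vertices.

24

For a closed orientable surface of genus 1, χ = 2 − 2·1 = 0.
V = 0 + E − F = 0 + 72 − 48 = 24.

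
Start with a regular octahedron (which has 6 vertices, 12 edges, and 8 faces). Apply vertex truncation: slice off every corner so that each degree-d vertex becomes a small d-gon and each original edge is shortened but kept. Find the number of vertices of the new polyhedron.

Truncation replaces each original edge-end by a new vertex, so V′ = 2E = 24.
Each original edge survives, and each old vertex of degree d contributes d new edges; summing degrees gives Σd = 2E, so E′ = E + 2E = 3E = 36.
Each original face survives and each original vertex becomes one new face: F′ = F + V = 14.

24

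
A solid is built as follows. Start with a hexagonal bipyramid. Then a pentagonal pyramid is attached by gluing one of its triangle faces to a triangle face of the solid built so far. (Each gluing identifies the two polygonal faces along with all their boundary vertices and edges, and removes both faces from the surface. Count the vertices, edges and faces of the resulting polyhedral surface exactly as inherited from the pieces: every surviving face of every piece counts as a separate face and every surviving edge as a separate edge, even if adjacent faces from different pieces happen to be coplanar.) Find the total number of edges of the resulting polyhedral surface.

A hexagonal bipyramid: V=8, E=18, F=12.
Attach a pentagonal pyramid (V=6, E=10, F=6) along a 3-gon: merge 3 vertices and 3 edges, delete both glued faces → V=11, E=25, F=16.
Check: V − E + F = 11 − 25 + 16 = 2.

25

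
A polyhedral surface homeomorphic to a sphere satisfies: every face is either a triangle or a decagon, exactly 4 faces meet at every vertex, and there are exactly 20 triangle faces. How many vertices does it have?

Let x be the number of decagons; then F = 20 + x.
Edge–face incidences: 2E = 3·20 + 10·x = 60 + 10x.
Every vertex has degree 4, so 4V = 2E.
Euler: V − E + F = 2 ⇒ (2E)/4 − E + (20 + x) = 2.
Multiply by 8: 2·(2E) − 4·(2E) + 8·(20 + x) = 16, i.e. 160 + 8x − 2·(60 + 10x) = 16.
Collecting terms: −12x + 40 = 16, so −12x = −24, so x = 2.
Then 2E = 60 + 10·2 = 80, so E = 40, V = 2E/4 = 20, F = 20 + 2 = 22.

20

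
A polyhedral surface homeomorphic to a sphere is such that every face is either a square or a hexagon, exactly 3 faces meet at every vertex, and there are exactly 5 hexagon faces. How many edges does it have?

Let x be the number of squares; then F = 5 + x.
Edge–face incidences: 2E = 6·5 + 4·x = 30 + 4x.
Every vertex has degree 3, so 3V = 2E.
Euler: V − E + F = 2 ⇒ (2E)/3 − E + (5 + x) = 2.
Multiply by 6: 2·(2E) − 3·(2E) + 6·(5 + x) = 12, i.e. 30 + 6x − (30 + 4x) = 12.
Collecting terms: 2x = 12, so x = 6.
Then 2E = 30 + 4·6 = 54, so E = 27, V = 2E/3 = 18, F = 5 + 6 = 11.

27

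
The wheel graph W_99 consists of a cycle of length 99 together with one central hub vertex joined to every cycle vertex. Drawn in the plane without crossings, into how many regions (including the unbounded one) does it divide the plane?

100

W_99 has V = 99 + 1 = 100 vertices and E = 2·99 = 198 edges.
By Euler's formula F = 2 − V + E = 2 − 100 + 198 = 100.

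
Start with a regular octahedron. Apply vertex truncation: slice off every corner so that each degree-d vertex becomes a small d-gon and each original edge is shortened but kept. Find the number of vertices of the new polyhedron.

The base solid has V = 6, E = 12, F = 8.
Truncation replaces each original edge-end by a new vertex, so V′ = 2E = 24.
Each original edge survives, and each old vertex of degree d contributes d new edges; summing degrees gives Σd = 2E, so E′ = E + 2E = 3E = 36.
Each original face survives and each original vertex becomes one new face: F′ = F + V = 14.

24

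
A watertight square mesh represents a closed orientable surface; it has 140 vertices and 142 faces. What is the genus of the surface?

Every face is a square, so 2E = 4·142 = 568, giving E = 284.
χ = V − E + F = 140 − 284 + 142 = -2.
For a closed orientable surface χ = 2 − 2g, so g = (2 − (-2))/2 = 2.

2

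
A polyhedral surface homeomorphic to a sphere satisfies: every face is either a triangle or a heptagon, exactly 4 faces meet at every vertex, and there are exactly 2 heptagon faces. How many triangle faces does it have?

Let x be the number of triangles; then F = 2 + x.
Edge–face incidences: 2E = 7·2 + 3·x = 14 + 3x.
Every vertex has degree 4, so 4V = 2E.
Euler: V − E + F = 2 ⇒ (2E)/4 − E + (2 + x) = 2.
Multiply by 8: 2·(2E) − 4·(2E) + 8·(2 + x) = 16, i.e. 16 + 8x − 2·(14 + 3x) = 16.
Collecting terms: 2x − 12 = 16, so 2x = 28, so x = 14.
Then 2E = 14 + 3·14 = 56, so E = 28, V = 2E/4 = 14, F = 2 + 14 = 16.

14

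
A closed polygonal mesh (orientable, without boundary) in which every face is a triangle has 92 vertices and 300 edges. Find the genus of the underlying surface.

Every face is a triangle and each edge borders two faces, so 3F = 2·300, giving F = 200.
χ = V − E + F = 92 − 300 + 200 = -8.
For a closed orientable surface χ = 2 − 2g, so g = (2 − (-8))/2 = 5.

5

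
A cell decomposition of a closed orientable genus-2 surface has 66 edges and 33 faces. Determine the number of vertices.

31

For a closed orientable surface of genus 2, χ = 2 − 2·2 = -2.
V = -2 + E − F = -2 + 66 − 33 = 31.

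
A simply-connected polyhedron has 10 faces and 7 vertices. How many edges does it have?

Here V − E + F = 2.
E = V + F − (2) = 7 + 10 − (2) = 15.

15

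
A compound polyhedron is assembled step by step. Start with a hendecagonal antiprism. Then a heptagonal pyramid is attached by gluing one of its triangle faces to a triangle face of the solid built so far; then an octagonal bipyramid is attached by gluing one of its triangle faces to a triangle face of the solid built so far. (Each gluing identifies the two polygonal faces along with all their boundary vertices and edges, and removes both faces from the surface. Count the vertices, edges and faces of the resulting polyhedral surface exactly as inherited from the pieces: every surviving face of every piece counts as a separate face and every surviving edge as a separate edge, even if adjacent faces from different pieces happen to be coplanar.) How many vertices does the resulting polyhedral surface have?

A hendecagonal antiprism: V=22, E=44, F=24.
Attach a heptagonal pyramid (V=8, E=14, F=8) along a 3-gon: merge 3 vertices and 3 edges, delete both glued faces → V=27, E=55, F=30.
Attach an octagonal bipyramid (V=10, E=24, F=16) along a 3-gon: merge 3 vertices and 3 edges, delete both glued faces → V=34, E=76, F=44.
Check: V − E + F = 34 − 76 + 44 = 2.

34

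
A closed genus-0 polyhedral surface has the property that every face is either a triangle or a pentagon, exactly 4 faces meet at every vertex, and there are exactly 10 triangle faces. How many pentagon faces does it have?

2

Let x be the number of pentagons; then F = 10 + x.
Edge–face incidences: 2E = 3·10 + 5·x = 30 + 5x.
Every vertex has degree 4, so 4V = 2E.
Euler: V − E + F = 2 ⇒ (2E)/4 − E + (10 + x) = 2.
Multiply by 8: 2·(2E) − 4·(2E) + 8·(10 + x) = 16, i.e. 80 + 8x − 2·(30 + 5x) = 16.
Collecting terms: −2x + 20 = 16, so −2x = −4, so x = 2.
Then 2E = 30 + 5·2 = 40, so E = 20, V = 2E/4 = 10, F = 10 + 2 = 12.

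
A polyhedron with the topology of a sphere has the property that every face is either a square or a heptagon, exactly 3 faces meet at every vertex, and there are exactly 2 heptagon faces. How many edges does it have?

Let x be the number of squares; then F = 2 + x.
Edge–face incidences: 2E = 7·2 + 4·x = 14 + 4x.
Every vertex has degree 3, so 3V = 2E.
Euler: V − E + F = 2 ⇒ (2E)/3 − E + (2 + x) = 2.
Multiply by 6: 2·(2E) − 3·(2E) + 6·(2 + x) = 12, i.e. 12 + 6x − (14 + 4x) = 12.
Collecting terms: 2x − 2 = 12, so 2x = 14, so x = 7.
Then 2E = 14 + 4·7 = 42, so E = 21, V = 2E/3 = 14, F = 2 + 7 = 9.

21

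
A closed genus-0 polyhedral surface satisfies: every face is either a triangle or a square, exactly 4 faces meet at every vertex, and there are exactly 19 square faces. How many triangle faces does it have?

8

Let x be the number of triangles; then F = 19 + x.
Edge–face incidences: 2E = 4·19 + 3·x = 76 + 3x.
Every vertex has degree 4, so 4V = 2E.
Euler: V − E + F = 2 ⇒ (2E)/4 − E + (19 + x) = 2.
Multiply by 8: 2·(2E) − 4·(2E) + 8·(19 + x) = 16, i.e. 152 + 8x − 2·(76 + 3x) = 16.
Collecting terms: 2x = 16, so x = 8.
Then 2E = 76 + 3·8 = 100, so E = 50, V = 2E/4 = 25, F = 19 + 8 = 27.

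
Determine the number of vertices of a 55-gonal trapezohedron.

112

The n-trapezohedron (dual of the n-antiprism) has V = 2·55 + 2 = 112, E = 4·55 = 220, F = 2·55 = 110.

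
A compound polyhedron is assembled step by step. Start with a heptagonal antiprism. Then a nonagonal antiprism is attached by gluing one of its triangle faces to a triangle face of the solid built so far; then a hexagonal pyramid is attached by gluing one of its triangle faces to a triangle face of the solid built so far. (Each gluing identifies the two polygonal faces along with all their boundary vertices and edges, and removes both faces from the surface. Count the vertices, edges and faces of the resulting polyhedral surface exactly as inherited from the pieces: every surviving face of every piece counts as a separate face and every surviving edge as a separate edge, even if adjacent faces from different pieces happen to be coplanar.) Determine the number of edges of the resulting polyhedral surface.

A heptagonal antiprism: V=14, E=28, F=16.
Attach a nonagonal antiprism (V=18, E=36, F=20) along a 3-gon: merge 3 vertices and 3 edges, delete both glued faces → V=29, E=61, F=34.
Attach a hexagonal pyramid (V=7, E=12, F=7) along a 3-gon: merge 3 vertices and 3 edges, delete both glued faces → V=33, E=70, F=39.
Check: V − E + F = 33 − 70 + 39 = 2.

70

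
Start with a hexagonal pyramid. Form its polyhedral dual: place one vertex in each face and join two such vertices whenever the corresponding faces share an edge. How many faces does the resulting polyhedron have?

7

The base solid has V = 7, E = 12, F = 7.
The dual swaps V and F and preserves E: V′ = F = 7, E′ = E = 12, F′ = V = 7.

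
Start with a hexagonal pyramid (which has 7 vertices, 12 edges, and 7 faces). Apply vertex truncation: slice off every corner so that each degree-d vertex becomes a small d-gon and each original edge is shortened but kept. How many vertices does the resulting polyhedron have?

Truncation replaces each original edge-end by a new vertex, so V′ = 2E = 24.
Each original edge survives, and each old vertex of degree d contributes d new edges; summing degrees gives Σd = 2E, so E′ = E + 2E = 3E = 36.
Each original face survives and each original vertex becomes one new face: F′ = F + V = 14.

24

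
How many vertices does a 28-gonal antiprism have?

56

An antiprism on an n-gon has two n-gon caps and 2n triangles: V = 2·28 = 56, E = 4·28 = 112, F = 2·28 + 2 = 58.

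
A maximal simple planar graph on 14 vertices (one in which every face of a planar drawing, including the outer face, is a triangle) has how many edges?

In a plane triangulation 3F = 2E and V − E + F = 2, so E = 3V − 6 = 3·14 − 6 = 36.

36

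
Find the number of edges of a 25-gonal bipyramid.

A bipyramid over an n-gon has 2n triangular faces and n + 2 vertices: V = 25 + 2 = 27, E = 3·25 = 75, F = 2·25 = 50.
Check: V − E + F = 27 − 75 + 50 = 2.

75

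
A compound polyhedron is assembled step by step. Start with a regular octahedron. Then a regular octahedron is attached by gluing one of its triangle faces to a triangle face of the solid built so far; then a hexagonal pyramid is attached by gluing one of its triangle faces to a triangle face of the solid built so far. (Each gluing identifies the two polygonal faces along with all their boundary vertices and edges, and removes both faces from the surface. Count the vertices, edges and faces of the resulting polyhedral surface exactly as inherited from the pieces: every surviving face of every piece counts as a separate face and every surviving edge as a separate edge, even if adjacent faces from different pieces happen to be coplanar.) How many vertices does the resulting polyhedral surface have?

13

A regular octahedron: V=6, E=12, F=8.
Attach a regular octahedron (V=6, E=12, F=8) along a 3-gon: merge 3 vertices and 3 edges, delete both glued faces → V=9, E=21, F=14.
Attach a hexagonal pyramid (V=7, E=12, F=7) along a 3-gon: merge 3 vertices and 3 edges, delete both glued faces → V=13, E=30, F=19.
Check: V − E + F = 13 − 30 + 19 = 2.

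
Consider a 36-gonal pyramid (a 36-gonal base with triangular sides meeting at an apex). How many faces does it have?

37

A pyramid on an n-gon base has one n-gon and n triangles: V = 36 + 1 = 37, E = 2·36 = 72, F = 36 + 1 = 37.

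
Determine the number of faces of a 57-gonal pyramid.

A pyramid on an n-gon base has one n-gon and n triangles: V = 57 + 1 = 58, E = 2·57 = 114, F = 57 + 1 = 58.

58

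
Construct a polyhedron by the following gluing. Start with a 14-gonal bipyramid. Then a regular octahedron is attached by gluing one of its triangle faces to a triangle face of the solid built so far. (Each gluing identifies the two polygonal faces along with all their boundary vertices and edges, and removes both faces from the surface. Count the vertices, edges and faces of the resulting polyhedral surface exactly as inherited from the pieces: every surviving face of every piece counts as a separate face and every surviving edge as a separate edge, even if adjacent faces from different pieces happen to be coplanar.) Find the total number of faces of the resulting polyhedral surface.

A 14-gonal bipyramid: V=16, E=42, F=28.
Attach a regular octahedron (V=6, E=12, F=8) along a 3-gon: merge 3 vertices and 3 edges, delete both glued faces → V=19, E=51, F=34.
Check: V − E + F = 19 − 51 + 34 = 2.

34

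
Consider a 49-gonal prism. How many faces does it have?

A prism on an n-gon has two n-gon bases and n rectangular sides: V = 2·49 = 98, E = 3·49 = 147, F = 49 + 2 = 51.

51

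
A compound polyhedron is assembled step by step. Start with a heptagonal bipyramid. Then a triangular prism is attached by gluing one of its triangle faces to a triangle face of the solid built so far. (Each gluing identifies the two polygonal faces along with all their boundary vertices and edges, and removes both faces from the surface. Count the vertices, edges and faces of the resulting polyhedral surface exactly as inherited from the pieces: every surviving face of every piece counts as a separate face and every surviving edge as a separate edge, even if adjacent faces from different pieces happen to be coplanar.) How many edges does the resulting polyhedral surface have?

A heptagonal bipyramid: V=9, E=21, F=14.
Attach a triangular prism (V=6, E=9, F=5) along a 3-gon: merge 3 vertices and 3 edges, delete both glued faces → V=12, E=27, F=17.
Check: V − E + F = 12 − 27 + 17 = 2.

27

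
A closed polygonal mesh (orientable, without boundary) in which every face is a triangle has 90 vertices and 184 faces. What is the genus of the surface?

2

Every face is a triangle, so 2E = 3·184 = 552, giving E = 276.
χ = V − E + F = 90 − 276 + 184 = -2.
For a closed orientable surface χ = 2 − 2g, so g = (2 − (-2))/2 = 2.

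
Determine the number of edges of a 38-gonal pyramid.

A pyramid on an n-gon base has one n-gon and n triangles: V = 38 + 1 = 39, E = 2·38 = 76, F = 38 + 1 = 39.

76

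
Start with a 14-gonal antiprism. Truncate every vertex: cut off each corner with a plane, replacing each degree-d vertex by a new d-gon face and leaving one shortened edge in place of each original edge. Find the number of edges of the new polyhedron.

The base solid has V = 28, E = 56, F = 30.
Truncation replaces each original edge-end by a new vertex, so V′ = 2E = 112.
Each original edge survives, and each old vertex of degree d contributes d new edges; summing degrees gives Σd = 2E, so E′ = E + 2E = 3E = 168.
Each original face survives and each original vertex becomes one new face: F′ = F + V = 58.

168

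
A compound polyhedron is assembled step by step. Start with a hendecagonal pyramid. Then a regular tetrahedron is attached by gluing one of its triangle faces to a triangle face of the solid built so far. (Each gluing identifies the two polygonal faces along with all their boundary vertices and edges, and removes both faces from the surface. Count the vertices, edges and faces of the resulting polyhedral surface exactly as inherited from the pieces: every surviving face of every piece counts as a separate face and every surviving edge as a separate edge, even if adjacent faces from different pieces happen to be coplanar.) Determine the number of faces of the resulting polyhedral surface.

14

A hendecagonal pyramid: V=12, E=22, F=12.
Attach a regular tetrahedron (V=4, E=6, F=4) along a 3-gon: merge 3 vertices and 3 edges, delete both glued faces → V=13, E=25, F=14.
Check: V − E + F = 13 − 25 + 14 = 2.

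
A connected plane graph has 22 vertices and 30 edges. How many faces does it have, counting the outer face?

10

Euler's formula for a connected plane graph: V − E + F = 2, so F = 2 − 22 + 30 = 10.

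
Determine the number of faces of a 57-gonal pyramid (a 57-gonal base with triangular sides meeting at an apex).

58

A pyramid on an n-gon base has one n-gon and n triangles: V = 57 + 1 = 58, E = 2·57 = 114, F = 57 + 1 = 58.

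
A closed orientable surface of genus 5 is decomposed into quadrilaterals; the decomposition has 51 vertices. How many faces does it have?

59

χ = 2 − 2·5 = -8, and every face is a square so 4F = 2E.
V − E + F = -8 with E = 4F/2 gives 51 − (4/2 − 1)·F = -8, so F = 59 and E = 118.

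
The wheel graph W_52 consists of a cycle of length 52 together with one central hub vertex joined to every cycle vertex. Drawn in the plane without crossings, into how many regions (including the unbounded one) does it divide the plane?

53

W_52 has V = 52 + 1 = 53 vertices and E = 2·52 = 104 edges.
By Euler's formula F = 2 − V + E = 2 − 53 + 104 = 53.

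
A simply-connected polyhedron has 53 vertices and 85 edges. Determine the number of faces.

Here V − E + F = 2.
F = 2 − V + E = 2 − 53 + 85 = 34.

34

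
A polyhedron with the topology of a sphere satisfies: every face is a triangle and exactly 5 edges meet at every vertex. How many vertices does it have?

12

Each face has 3 edges and each edge borders two faces, so 2E = 3F.
Each vertex has degree 5, so 5V = 2E and hence V = 3F/5.
Euler: V − E + F = 2 ⇒ (3F/5) − (3F/2) + F = 2.
Multiply by 10: (6 − 15 + 10)F = 20, i.e. 1F = 20.
So F = 20, E = 3·20/2 = 30, V = 3·20/5 = 12.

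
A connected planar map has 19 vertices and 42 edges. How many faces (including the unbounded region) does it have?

Euler's formula for a connected plane graph: V − E + F = 2, so F = 2 − 19 + 42 = 25.

25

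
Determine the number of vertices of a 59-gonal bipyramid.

61

A bipyramid over an n-gon has 2n triangular faces and n + 2 vertices: V = 59 + 2 = 61, E = 3·59 = 177, F = 2·59 = 118.
Check: V − E + F = 61 − 177 + 118 = 2.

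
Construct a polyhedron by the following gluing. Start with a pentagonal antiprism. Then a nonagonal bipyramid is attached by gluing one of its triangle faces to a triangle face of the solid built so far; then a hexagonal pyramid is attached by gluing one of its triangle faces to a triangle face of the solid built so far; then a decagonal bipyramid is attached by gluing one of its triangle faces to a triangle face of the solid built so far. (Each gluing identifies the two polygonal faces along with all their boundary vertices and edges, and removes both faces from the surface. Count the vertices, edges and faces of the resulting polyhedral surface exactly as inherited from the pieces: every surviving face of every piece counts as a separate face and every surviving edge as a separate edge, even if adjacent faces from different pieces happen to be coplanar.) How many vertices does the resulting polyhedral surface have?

A pentagonal antiprism: V=10, E=20, F=12.
Attach a nonagonal bipyramid (V=11, E=27, F=18) along a 3-gon: merge 3 vertices and 3 edges, delete both glued faces → V=18, E=44, F=28.
Attach a hexagonal pyramid (V=7, E=12, F=7) along a 3-gon: merge 3 vertices and 3 edges, delete both glued faces → V=22, E=53, F=33.
Attach a decagonal bipyramid (V=12, E=30, F=20) along a 3-gon: merge 3 vertices and 3 edges, delete both glued faces → V=31, E=80, F=51.
Check: V − E + F = 31 − 80 + 51 = 2.

31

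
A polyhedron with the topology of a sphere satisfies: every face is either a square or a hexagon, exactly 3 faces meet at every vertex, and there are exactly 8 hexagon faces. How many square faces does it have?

6

Let x be the number of squares; then F = 8 + x.
Edge–face incidences: 2E = 6·8 + 4·x = 48 + 4x.
Every vertex has degree 3, so 3V = 2E.
Euler: V − E + F = 2 ⇒ (2E)/3 − E + (8 + x) = 2.
Multiply by 6: 2·(2E) − 3·(2E) + 6·(8 + x) = 12, i.e. 48 + 6x − (48 + 4x) = 12.
Collecting terms: 2x = 12, so x = 6.
Then 2E = 48 + 4·6 = 72, so E = 36, V = 2E/3 = 24, F = 8 + 6 = 14.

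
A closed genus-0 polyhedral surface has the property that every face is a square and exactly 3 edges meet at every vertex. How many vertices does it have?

8

Each face has 4 edges and each edge borders two faces, so 2E = 4F.
Each vertex has degree 3, so 3V = 2E and hence V = 4F/3.
Euler: V − E + F = 2 ⇒ (4F/3) − (4F/2) + F = 2.
Multiply by 6: (8 − 12 + 6)F = 12, i.e. 2F = 12.
So F = 6, E = 4·6/2 = 12, V = 4·6/3 = 8.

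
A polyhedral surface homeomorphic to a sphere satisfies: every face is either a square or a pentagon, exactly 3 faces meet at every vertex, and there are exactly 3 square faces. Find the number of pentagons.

Let x be the number of pentagons; then F = 3 + x.
Edge–face incidences: 2E = 4·3 + 5·x = 12 + 5x.
Every vertex has degree 3, so 3V = 2E.
Euler: V − E + F = 2 ⇒ (2E)/3 − E + (3 + x) = 2.
Multiply by 6: 2·(2E) − 3·(2E) + 6·(3 + x) = 12, i.e. 18 + 6x − (12 + 5x) = 12.
Collecting terms: x + 6 = 12, so x = 6.
Then 2E = 12 + 5·6 = 42, so E = 21, V = 2E/3 = 14, F = 3 + 6 = 9.

6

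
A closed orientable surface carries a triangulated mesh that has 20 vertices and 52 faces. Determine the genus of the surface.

Every face is a triangle, so 2E = 3·52 = 156, giving E = 78.
χ = V − E + F = 20 − 78 + 52 = -6.
For a closed orientable surface χ = 2 − 2g, so g = (2 − (-6))/2 = 4.

4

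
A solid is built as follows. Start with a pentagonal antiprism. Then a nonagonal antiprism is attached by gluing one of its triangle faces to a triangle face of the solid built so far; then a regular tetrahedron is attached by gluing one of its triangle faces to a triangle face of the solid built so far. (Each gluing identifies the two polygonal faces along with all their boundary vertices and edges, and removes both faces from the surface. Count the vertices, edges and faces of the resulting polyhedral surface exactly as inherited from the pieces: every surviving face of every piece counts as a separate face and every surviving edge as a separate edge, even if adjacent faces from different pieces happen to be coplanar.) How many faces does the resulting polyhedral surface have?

32

A pentagonal antiprism: V=10, E=20, F=12.
Attach a nonagonal antiprism (V=18, E=36, F=20) along a 3-gon: merge 3 vertices and 3 edges, delete both glued faces → V=25, E=53, F=30.
Attach a regular tetrahedron (V=4, E=6, F=4) along a 3-gon: merge 3 vertices and 3 edges, delete both glued faces → V=26, E=56, F=32.
Check: V − E + F = 26 − 56 + 32 = 2.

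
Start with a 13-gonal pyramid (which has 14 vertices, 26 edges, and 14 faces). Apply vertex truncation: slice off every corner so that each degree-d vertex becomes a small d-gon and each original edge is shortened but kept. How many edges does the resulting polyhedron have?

Truncation replaces each original edge-end by a new vertex, so V′ = 2E = 52.
Each original edge survives, and each old vertex of degree d contributes d new edges; summing degrees gives Σd = 2E, so E′ = E + 2E = 3E = 78.
Each original face survives and each original vertex becomes one new face: F′ = F + V = 28.

78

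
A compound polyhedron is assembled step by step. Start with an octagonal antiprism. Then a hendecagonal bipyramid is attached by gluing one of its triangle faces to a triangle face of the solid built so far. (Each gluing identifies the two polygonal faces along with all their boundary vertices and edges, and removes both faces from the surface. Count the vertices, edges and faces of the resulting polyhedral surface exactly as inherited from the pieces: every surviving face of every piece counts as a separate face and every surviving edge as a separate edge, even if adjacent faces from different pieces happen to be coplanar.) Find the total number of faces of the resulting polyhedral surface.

An octagonal antiprism: V=16, E=32, F=18.
Attach a hendecagonal bipyramid (V=13, E=33, F=22) along a 3-gon: merge 3 vertices and 3 edges, delete both glued faces → V=26, E=62, F=38.
Check: V − E + F = 26 − 62 + 38 = 2.

38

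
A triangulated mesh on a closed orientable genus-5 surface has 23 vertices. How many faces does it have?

62

χ = 2 − 2·5 = -8, and every face is a triangle so 3F = 2E.
V − E + F = -8 with E = 3F/2 gives 23 − (3/2 − 1)·F = -8, so F = 62 and E = 93.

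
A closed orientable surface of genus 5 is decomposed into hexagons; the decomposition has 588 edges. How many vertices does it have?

384

χ = 2 − 2·5 = -8, and every face is a hexagon so 6F = 2E.
F = 2E/6 = 196. Then V = -8 + E − F = -8 + 588 − 196 = 384.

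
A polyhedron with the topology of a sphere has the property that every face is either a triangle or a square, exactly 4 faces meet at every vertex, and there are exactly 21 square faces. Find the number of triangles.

8

Let x be the number of triangles; then F = 21 + x.
Edge–face incidences: 2E = 4·21 + 3·x = 84 + 3x.
Every vertex has degree 4, so 4V = 2E.
Euler: V − E + F = 2 ⇒ (2E)/4 − E + (21 + x) = 2.
Multiply by 8: 2·(2E) − 4·(2E) + 8·(21 + x) = 16, i.e. 168 + 8x − 2·(84 + 3x) = 16.
Collecting terms: 2x = 16, so x = 8.
Then 2E = 84 + 3·8 = 108, so E = 54, V = 2E/4 = 27, F = 21 + 8 = 29.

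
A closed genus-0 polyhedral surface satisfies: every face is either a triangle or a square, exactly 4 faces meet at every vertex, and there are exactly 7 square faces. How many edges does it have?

Let x be the number of triangles; then F = 7 + x.
Edge–face incidences: 2E = 4·7 + 3·x = 28 + 3x.
Every vertex has degree 4, so 4V = 2E.
Euler: V − E + F = 2 ⇒ (2E)/4 − E + (7 + x) = 2.
Multiply by 8: 2·(2E) − 4·(2E) + 8·(7 + x) = 16, i.e. 56 + 8x − 2·(28 + 3x) = 16.
Collecting terms: 2x = 16, so x = 8.
Then 2E = 28 + 3·8 = 52, so E = 26, V = 2E/4 = 13, F = 7 + 8 = 15.

26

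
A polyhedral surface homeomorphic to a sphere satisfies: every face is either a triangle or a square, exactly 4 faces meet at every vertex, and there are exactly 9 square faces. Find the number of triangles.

8

Let x be the number of triangles; then F = 9 + x.
Edge–face incidences: 2E = 4·9 + 3·x = 36 + 3x.
Every vertex has degree 4, so 4V = 2E.
Euler: V − E + F = 2 ⇒ (2E)/4 − E + (9 + x) = 2.
Multiply by 8: 2·(2E) − 4·(2E) + 8·(9 + x) = 16, i.e. 72 + 8x − 2·(36 + 3x) = 16.
Collecting terms: 2x = 16, so x = 8.
Then 2E = 36 + 3·8 = 60, so E = 30, V = 2E/4 = 15, F = 9 + 8 = 17.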